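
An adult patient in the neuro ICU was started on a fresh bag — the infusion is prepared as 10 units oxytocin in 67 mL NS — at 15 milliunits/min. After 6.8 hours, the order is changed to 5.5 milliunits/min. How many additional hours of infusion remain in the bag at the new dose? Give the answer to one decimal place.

Initial rate:
15 milliunits/min × 60 min/hr = 900 milliunits/hr
Concentration = 10 units ÷ 67 mL = 0.1492537 units/mL = 149.2537 milliunits/mL
Rate = 900 milliunits/hr ÷ 149.2537 milliunits/mL = 6.03 mL/hr
Volume infused so far = 6.03 mL/hr × 6.8 hr = 41.004 mL
Volume remaining = 67 − 41.004 = 25.996 mL
New rate:
5.5 milliunits/min × 60 min/hr = 330 milliunits/hr
Rate = 330 milliunits/hr ÷ 149.2537 milliunits/mL = 2.211 mL/hr
Time remaining = 25.996 mL ÷ 2.211 mL/hr = 11.75758 hr

11.8 hours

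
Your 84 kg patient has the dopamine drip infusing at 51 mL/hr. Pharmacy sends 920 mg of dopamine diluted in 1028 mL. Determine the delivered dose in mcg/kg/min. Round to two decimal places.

Concentration = 920 mg ÷ 1028 mL = 0.8949416 mg/mL = 894.9416 mcg/mL
Drug rate = 51 mL/hr × 894.9416 mcg/mL = 45642.02 mcg/hr
45642.02 mcg/hr ÷ 60 min/hr = 760.7004 mcg/min
760.7004 mcg/min ÷ 84 kg = 9.055957 mcg/kg/min

9.06 mcg/kg/min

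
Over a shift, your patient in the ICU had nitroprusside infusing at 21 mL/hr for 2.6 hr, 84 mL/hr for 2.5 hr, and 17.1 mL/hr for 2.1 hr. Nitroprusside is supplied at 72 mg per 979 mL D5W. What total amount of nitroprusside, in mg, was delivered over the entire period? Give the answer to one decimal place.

22.1 mg

Concentration = 72 mg ÷ 979 mL = 0.07354443 mg/mL
Stage 1: 21 mL/hr × 2.6 hr = 54.6 mL → 54.6 mL × 0.07354443 mg/mL = 4.015526 mg
Stage 2: 84 mL/hr × 2.5 hr = 210 mL → 210 mL × 0.07354443 mg/mL = 15.44433 mg
Stage 3: 17.1 mL/hr × 2.1 hr = 35.91 mL → 35.91 mL × 0.07354443 mg/mL = 2.640981 mg
Total = 4.015526 + 15.44433 + 2.640981 = 22.10084 mg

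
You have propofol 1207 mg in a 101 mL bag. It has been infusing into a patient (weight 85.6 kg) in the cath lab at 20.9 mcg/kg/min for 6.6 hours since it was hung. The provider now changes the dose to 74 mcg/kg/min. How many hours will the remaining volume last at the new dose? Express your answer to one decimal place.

Initial rate:
Dose = 20.9 mcg/kg/min × 85.6 kg = 1789.04 mcg/min
1789.04 mcg/min × 60 min/hr = 107342.4 mcg/hr
Concentration = 1207 mg ÷ 101 mL = 11.9505 mg/mL = 11950.5 mcg/mL
Rate = 107342.4 mcg/hr ÷ 11950.5 mcg/mL = 8.982256 mL/hr
Volume infused so far = 8.982256 mL/hr × 6.6 hr = 59.28289 mL
Volume remaining = 101 − 59.28289 = 41.71711 mL
New rate:
Dose = 74 mcg/kg/min × 85.6 kg = 6334.4 mcg/min
6334.4 mcg/min × 60 min/hr = 380064 mcg/hr
Rate = 380064 mcg/hr ÷ 11950.5 mcg/mL = 31.8032 mL/hr
Time remaining = 41.71711 mL ÷ 31.8032 mL/hr = 1.311727 hr

1.3 hours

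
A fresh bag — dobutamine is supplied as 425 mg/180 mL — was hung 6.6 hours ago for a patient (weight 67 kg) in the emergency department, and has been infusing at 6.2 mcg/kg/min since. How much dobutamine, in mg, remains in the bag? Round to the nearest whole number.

Dose = 6.2 mcg/kg/min × 67 kg = 415.4 mcg/min
415.4 mcg/min × 60 min/hr = 24924 mcg/hr
Concentration = 425 mg ÷ 180 mL = 2.361111 mg/mL = 2361.111 mcg/mL
Rate = 24924 mcg/hr ÷ 2361.111 mcg/mL = 10.55605 mL/hr
Volume infused = 10.55605 mL/hr × 6.6 hr = 69.66991 mL
Volume remaining = 180 − 69.66991 = 110.3301 mL
Drug remaining = 110.3301 mL × 2361.111 mcg/mL = 260501.6 mcg = 260.5016 mg

261 mg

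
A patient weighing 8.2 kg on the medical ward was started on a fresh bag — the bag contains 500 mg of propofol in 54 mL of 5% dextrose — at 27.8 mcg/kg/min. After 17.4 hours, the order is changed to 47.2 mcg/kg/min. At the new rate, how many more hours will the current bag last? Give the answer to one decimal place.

11.3 hours

Initial rate:
Dose = 27.8 mcg/kg/min × 8.2 kg = 227.96 mcg/min
227.96 mcg/min × 60 min/hr = 13677.6 mcg/hr
Concentration = 500 mg ÷ 54 mL = 9.259259 mg/mL = 9259.259 mcg/mL
Rate = 13677.6 mcg/hr ÷ 9259.259 mcg/mL = 1.477181 mL/hr
Volume infused so far = 1.477181 mL/hr × 17.4 hr = 25.70295 mL
Volume remaining = 54 − 25.70295 = 28.29705 mL
New rate:
Dose = 47.2 mcg/kg/min × 8.2 kg = 387.04 mcg/min
387.04 mcg/min × 60 min/hr = 23222.4 mcg/hr
Rate = 23222.4 mcg/hr ÷ 9259.259 mcg/mL = 2.508019 mL/hr
Time remaining = 28.29705 mL ÷ 2.508019 mL/hr = 11.28263 hr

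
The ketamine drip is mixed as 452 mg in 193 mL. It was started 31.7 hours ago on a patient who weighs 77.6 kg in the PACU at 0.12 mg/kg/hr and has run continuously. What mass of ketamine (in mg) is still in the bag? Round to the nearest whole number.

157 mg

Dose = 0.12 mg/kg/hr × 77.6 kg = 9.312 mg/hr
Concentration = 452 mg ÷ 193 mL = 2.341969 mg/mL
Rate = 9.312 mg/hr ÷ 2.341969 mg/mL = 3.976142 mL/hr
Volume infused = 3.976142 mL/hr × 31.7 hr = 126.0437 mL
Volume remaining = 193 − 126.0437 = 66.95631 mL
Drug remaining = 66.95631 mL × 2.341969 mg/mL = 156.8096 mg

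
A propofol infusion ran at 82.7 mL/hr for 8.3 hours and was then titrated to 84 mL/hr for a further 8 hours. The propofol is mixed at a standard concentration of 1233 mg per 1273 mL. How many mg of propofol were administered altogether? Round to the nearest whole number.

Concentration = 1233 mg ÷ 1273 mL = 0.9685782 mg/mL
Stage 1: 82.7 mL/hr × 8.3 hr = 686.41 mL → 686.41 mL × 0.9685782 mg/mL = 664.8417 mg
Stage 2: 84 mL/hr × 8 hr = 672 mL → 672 mL × 0.9685782 mg/mL = 650.8845 mg
Total = 664.8417 + 650.8845 = 1315.726 mg

1316 mg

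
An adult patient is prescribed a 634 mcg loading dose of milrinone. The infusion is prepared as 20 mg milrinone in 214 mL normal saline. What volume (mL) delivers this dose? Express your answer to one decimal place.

6.8 mL

Concentration = 20 mg ÷ 214 mL = 0.09345794 mg/mL = 93.45794 mcg/mL
Volume = 634 mcg ÷ 93.45794 mcg/mL = 6.7838 mL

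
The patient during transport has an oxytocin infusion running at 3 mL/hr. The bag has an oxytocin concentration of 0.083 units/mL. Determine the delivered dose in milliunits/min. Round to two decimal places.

Concentration = 0.083 units/mL = 83 milliunits/mL
Drug rate = 3 mL/hr × 83 milliunits/mL = 249 milliunits/hr
249 milliunits/hr ÷ 60 min/hr = 4.15 milliunits/min

4.15 milliunits/min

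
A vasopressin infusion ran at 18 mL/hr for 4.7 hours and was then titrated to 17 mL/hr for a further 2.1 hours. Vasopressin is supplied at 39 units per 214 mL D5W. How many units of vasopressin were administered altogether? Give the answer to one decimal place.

21.9 units

Concentration = 39 units ÷ 214 mL = 0.182243 units/mL
Stage 1: 18 mL/hr × 4.7 hr = 84.6 mL → 84.6 mL × 0.182243 units/mL = 15.41776 units
Stage 2: 17 mL/hr × 2.1 hr = 35.7 mL → 35.7 mL × 0.182243 units/mL = 6.506075 units
Total = 15.41776 + 6.506075 = 21.92383 units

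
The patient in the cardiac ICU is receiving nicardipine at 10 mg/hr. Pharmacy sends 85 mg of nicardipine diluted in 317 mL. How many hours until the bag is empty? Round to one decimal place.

8.5 hours

Concentration = 85 mg ÷ 317 mL = 0.2681388 mg/mL
Rate = 10 mg/hr ÷ 0.2681388 mg/mL = 37.29412 mL/hr
Duration = 317 mL ÷ 37.29412 mL/hr = 8.5 hr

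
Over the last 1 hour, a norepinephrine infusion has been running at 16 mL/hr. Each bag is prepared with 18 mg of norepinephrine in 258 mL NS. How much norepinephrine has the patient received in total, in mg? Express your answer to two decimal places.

1.12 mg

Concentration = 18 mg ÷ 258 mL = 0.06976744 mg/mL = 69.76744 mcg/mL
Drug rate = 16 mL/hr × 69.76744 mcg/mL = 1116.279 mcg/hr
Total = 1116.279 mcg/hr × 1 hr = 1116.279 mcg = 1.116279 mg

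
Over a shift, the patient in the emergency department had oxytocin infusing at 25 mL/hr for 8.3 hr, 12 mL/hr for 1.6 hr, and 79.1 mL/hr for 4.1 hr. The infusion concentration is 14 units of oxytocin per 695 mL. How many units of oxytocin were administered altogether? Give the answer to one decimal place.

Concentration = 14 units ÷ 695 mL = 0.02014388 units/mL
Stage 1: 25 mL/hr × 8.3 hr = 207.5 mL → 207.5 mL × 0.02014388 units/mL = 4.179856 units
Stage 2: 12 mL/hr × 1.6 hr = 19.2 mL → 19.2 mL × 0.02014388 units/mL = 0.3867626 units
Stage 3: 79.1 mL/hr × 4.1 hr = 324.31 mL → 324.31 mL × 0.02014388 units/mL = 6.532863 units
Total = 4.179856 + 0.3867626 + 6.532863 = 11.09948 units

11.1 units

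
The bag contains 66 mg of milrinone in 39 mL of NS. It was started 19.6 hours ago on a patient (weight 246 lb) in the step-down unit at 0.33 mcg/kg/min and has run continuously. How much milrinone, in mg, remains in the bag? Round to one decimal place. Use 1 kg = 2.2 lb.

22.6 mg

Weight = 246 lb ÷ 2.2 lb/kg = 111.8182 kg
Dose = 0.33 mcg/kg/min × 111.8182 kg = 36.9 mcg/min
36.9 mcg/min × 60 min/hr = 2214 mcg/hr
Concentration = 66 mg ÷ 39 mL = 1.692308 mg/mL = 1692.308 mcg/mL
Rate = 2214 mcg/hr ÷ 1692.308 mcg/mL = 1.308273 mL/hr
Volume infused = 1.308273 mL/hr × 19.6 hr = 25.64215 mL
Volume remaining = 39 − 25.64215 = 13.35785 mL
Drug remaining = 13.35785 mL × 1692.308 mcg/mL = 22605.6 mcg = 22.6056 mg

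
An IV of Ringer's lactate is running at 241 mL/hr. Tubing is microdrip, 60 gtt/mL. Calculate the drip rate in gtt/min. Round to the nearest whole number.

241 gtt/min

241 mL/hr ÷ 60 min/hr = 4.016667 mL/min
4.016667 mL/min × 60 gtt/mL = 241 gtt/min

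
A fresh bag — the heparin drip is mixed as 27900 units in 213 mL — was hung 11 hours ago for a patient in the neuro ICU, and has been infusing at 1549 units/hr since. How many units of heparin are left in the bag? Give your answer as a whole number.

10861 units

Concentration = 27900 units ÷ 213 mL = 130.9859 units/mL
Rate = 1549 units/hr ÷ 130.9859 units/mL = 11.8257 mL/hr
Volume infused = 11.8257 mL/hr × 11 hr = 130.0827 mL
Volume remaining = 213 − 130.0827 = 82.91731 mL
Drug remaining = 82.91731 mL × 130.9859 units/mL = 10861 units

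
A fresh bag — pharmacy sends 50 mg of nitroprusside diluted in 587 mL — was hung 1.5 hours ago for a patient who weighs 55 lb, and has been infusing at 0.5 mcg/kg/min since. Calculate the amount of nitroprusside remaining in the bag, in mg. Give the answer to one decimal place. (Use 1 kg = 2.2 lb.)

Weight = 55 lb ÷ 2.2 lb/kg = 25 kg
Dose = 0.5 mcg/kg/min × 25 kg = 12.5 mcg/min
12.5 mcg/min × 60 min/hr = 750 mcg/hr
Concentration = 50 mg ÷ 587 mL = 0.08517888 mg/mL = 85.17888 mcg/mL
Rate = 750 mcg/hr ÷ 85.17888 mcg/mL = 8.805 mL/hr
Volume infused = 8.805 mL/hr × 1.5 hr = 13.2075 mL
Volume remaining = 587 − 13.2075 = 573.7925 mL
Drug remaining = 573.7925 mL × 85.17888 mcg/mL = 48875 mcg = 48.875 mg

48.9 mg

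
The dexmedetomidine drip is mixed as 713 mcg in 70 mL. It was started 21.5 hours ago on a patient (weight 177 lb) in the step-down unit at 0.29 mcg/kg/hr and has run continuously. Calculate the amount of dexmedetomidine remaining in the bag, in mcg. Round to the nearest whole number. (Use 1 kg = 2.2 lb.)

211 mcg

Weight = 177 lb ÷ 2.2 lb/kg = 80.45455 kg
Dose = 0.29 mcg/kg/hr × 80.45455 kg = 23.33182 mcg/hr
Concentration = 713 mcg ÷ 70 mL = 10.18571 mcg/mL
Rate = 23.33182 mcg/hr ÷ 10.18571 mcg/mL = 2.290641 mL/hr
Volume infused = 2.290641 mL/hr × 21.5 hr = 49.24879 mL
Volume remaining = 70 − 49.24879 = 20.75121 mL
Drug remaining = 20.75121 mL × 10.18571 mcg/mL = 211.3659 mcg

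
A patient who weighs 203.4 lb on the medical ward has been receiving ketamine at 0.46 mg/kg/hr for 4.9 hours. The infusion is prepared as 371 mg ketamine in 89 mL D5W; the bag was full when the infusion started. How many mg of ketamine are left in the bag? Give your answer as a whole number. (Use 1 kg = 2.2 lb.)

Weight = 203.4 lb ÷ 2.2 lb/kg = 92.45455 kg
Dose = 0.46 mg/kg/hr × 92.45455 kg = 42.52909 mg/hr
Concentration = 371 mg ÷ 89 mL = 4.168539 mg/mL
Rate = 42.52909 mg/hr ÷ 4.168539 mg/mL = 10.2024 mL/hr
Volume infused = 10.2024 mL/hr × 4.9 hr = 49.99174 mL
Volume remaining = 89 − 49.99174 = 39.00826 mL
Drug remaining = 39.00826 mL × 4.168539 mg/mL = 162.6075 mg

163 mg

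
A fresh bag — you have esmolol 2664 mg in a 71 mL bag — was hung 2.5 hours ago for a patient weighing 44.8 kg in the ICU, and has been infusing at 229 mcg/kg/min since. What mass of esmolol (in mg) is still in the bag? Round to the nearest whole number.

Dose = 229 mcg/kg/min × 44.8 kg = 10259.2 mcg/min
10259.2 mcg/min × 60 min/hr = 615552 mcg/hr
Concentration = 2664 mg ÷ 71 mL = 37.52113 mg/mL = 37521.13 mcg/mL
Rate = 615552 mcg/hr ÷ 37521.13 mcg/mL = 16.40548 mL/hr
Volume infused = 16.40548 mL/hr × 2.5 hr = 41.01369 mL
Volume remaining = 71 − 41.01369 = 29.98631 mL
Drug remaining = 29.98631 mL × 37521.13 mcg/mL = 1125120 mcg = 1125.12 mg

1125 mg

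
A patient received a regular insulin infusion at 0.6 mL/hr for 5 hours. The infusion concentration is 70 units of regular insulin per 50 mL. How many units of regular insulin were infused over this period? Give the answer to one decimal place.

4.2 units

Concentration = 70 units ÷ 50 mL = 1.4 units/mL
Drug rate = 0.6 mL/hr × 1.4 units/mL = 0.84 units/hr
Total = 0.84 units/hr × 5 hr = 4.2 units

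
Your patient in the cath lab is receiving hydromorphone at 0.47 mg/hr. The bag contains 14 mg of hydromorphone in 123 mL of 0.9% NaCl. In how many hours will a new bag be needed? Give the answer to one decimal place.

Concentration = 14 mg ÷ 123 mL = 0.1138211 mg/mL
Rate = 0.47 mg/hr ÷ 0.1138211 mg/mL = 4.129286 mL/hr
Duration = 123 mL ÷ 4.129286 mL/hr = 29.78723 hr

29.8 hours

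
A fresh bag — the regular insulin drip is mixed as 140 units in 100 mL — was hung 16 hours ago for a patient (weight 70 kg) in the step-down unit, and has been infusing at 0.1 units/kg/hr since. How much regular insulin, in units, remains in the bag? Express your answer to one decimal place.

28.0 units

Dose = 0.1 units/kg/hr × 70 kg = 7 units/hr
Concentration = 140 units ÷ 100 mL = 1.4 units/mL
Rate = 7 units/hr ÷ 1.4 units/mL = 5 mL/hr
Volume infused = 5 mL/hr × 16 hr = 80 mL
Volume remaining = 100 − 80 = 20 mL
Drug remaining = 20 mL × 1.4 units/mL = 28 units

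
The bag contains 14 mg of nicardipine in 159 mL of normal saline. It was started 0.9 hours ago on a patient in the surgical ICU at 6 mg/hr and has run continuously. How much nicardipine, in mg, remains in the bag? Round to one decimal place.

8.6 mg

Concentration = 14 mg ÷ 159 mL = 0.08805031 mg/mL
Rate = 6 mg/hr ÷ 0.08805031 mg/mL = 68.14286 mL/hr
Volume infused = 68.14286 mL/hr × 0.9 hr = 61.32857 mL
Volume remaining = 159 − 61.32857 = 97.67143 mL
Drug remaining = 97.67143 mL × 0.08805031 mg/mL = 8.6 mg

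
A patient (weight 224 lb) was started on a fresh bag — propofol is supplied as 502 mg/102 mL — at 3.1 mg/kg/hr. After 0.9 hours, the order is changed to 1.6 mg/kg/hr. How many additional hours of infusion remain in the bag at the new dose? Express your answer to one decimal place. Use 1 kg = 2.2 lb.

1.3 hours

Initial rate:
Weight = 224 lb ÷ 2.2 lb/kg = 101.8182 kg
Dose = 3.1 mg/kg/hr × 101.8182 kg = 315.6364 mg/hr
Concentration = 502 mg ÷ 102 mL = 4.921569 mg/mL
Rate = 315.6364 mg/hr ÷ 4.921569 mg/mL = 64.13329 mL/hr
Volume infused so far = 64.13329 mL/hr × 0.9 hr = 57.71996 mL
Volume remaining = 102 − 57.71996 = 44.28004 mL
New rate:
Dose = 1.6 mg/kg/hr × 101.8182 kg = 162.9091 mg/hr
Rate = 162.9091 mg/hr ÷ 4.921569 mg/mL = 33.10105 mL/hr
Time remaining = 44.28004 mL ÷ 33.10105 mL/hr = 1.337723 hr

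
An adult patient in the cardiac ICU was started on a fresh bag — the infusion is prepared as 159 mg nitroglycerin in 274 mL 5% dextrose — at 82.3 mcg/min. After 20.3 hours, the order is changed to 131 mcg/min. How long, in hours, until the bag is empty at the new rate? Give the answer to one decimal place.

7.5 hours

Initial rate:
82.3 mcg/min × 60 min/hr = 4938 mcg/hr
Concentration = 159 mg ÷ 274 mL = 0.580292 mg/mL = 580.292 mcg/mL
Rate = 4938 mcg/hr ÷ 580.292 mcg/mL = 8.509509 mL/hr
Volume infused so far = 8.509509 mL/hr × 20.3 hr = 172.743 mL
Volume remaining = 274 − 172.743 = 101.257 mL
New rate:
131 mcg/min × 60 min/hr = 7860 mcg/hr
Rate = 7860 mcg/hr ÷ 580.292 mcg/mL = 13.54491 mL/hr
Time remaining = 101.257 mL ÷ 13.54491 mL/hr = 7.475649 hr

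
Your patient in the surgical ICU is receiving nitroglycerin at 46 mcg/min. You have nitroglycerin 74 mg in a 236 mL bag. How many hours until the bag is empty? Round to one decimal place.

26.8 hours

46 mcg/min × 60 min/hr = 2760 mcg/hr
Concentration = 74 mg ÷ 236 mL = 0.3135593 mg/mL = 313.5593 mcg/mL
Rate = 2760 mcg/hr ÷ 313.5593 mcg/mL = 8.802162 mL/hr
Duration = 236 mL ÷ 8.802162 mL/hr = 26.81159 hr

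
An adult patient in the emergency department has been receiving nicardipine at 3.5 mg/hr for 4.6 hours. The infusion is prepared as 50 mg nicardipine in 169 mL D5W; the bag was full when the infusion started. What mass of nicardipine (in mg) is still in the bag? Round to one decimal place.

Concentration = 50 mg ÷ 169 mL = 0.295858 mg/mL
Rate = 3.5 mg/hr ÷ 0.295858 mg/mL = 11.83 mL/hr
Volume infused = 11.83 mL/hr × 4.6 hr = 54.418 mL
Volume remaining = 169 − 54.418 = 114.582 mL
Drug remaining = 114.582 mL × 0.295858 mg/mL = 33.9 mg

33.9 mg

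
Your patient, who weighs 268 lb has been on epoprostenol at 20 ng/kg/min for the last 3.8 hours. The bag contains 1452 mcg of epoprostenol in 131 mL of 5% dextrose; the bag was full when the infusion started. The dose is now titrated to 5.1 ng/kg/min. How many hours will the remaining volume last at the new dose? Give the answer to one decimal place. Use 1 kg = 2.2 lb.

24.1 hours

Initial rate:
Weight = 268 lb ÷ 2.2 lb/kg = 121.8182 kg
Dose = 20 ng/kg/min × 121.8182 kg = 2436.364 ng/min
2436.364 ng/min × 60 min/hr = 146181.8 ng/hr
Concentration = 1452 mcg ÷ 131 mL = 11.08397 mcg/mL = 11083.97 ng/mL
Rate = 146181.8 ng/hr ÷ 11083.97 ng/mL = 13.18858 mL/hr
Volume infused so far = 13.18858 mL/hr × 3.8 hr = 50.1166 mL
Volume remaining = 131 − 50.1166 = 80.8834 mL
New rate:
Dose = 5.1 ng/kg/min × 121.8182 kg = 621.2727 ng/min
621.2727 ng/min × 60 min/hr = 37276.36 ng/hr
Rate = 37276.36 ng/hr ÷ 11083.97 ng/mL = 3.363088 mL/hr
Time remaining = 80.8834 mL ÷ 3.363088 mL/hr = 24.05034 hr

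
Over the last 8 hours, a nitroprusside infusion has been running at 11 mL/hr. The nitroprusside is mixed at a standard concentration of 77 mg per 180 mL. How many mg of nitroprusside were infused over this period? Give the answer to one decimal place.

Concentration = 77 mg ÷ 180 mL = 0.4277778 mg/mL = 427.7778 mcg/mL
Drug rate = 11 mL/hr × 427.7778 mcg/mL = 4705.556 mcg/hr
Total = 4705.556 mcg/hr × 8 hr = 37644.44 mcg = 37.64444 mg

37.6 mg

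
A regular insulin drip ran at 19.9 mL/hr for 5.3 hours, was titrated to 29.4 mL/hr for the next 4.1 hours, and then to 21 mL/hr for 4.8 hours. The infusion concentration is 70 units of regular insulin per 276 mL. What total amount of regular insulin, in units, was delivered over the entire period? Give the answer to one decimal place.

Concentration = 70 units ÷ 276 mL = 0.2536232 units/mL
Stage 1: 19.9 mL/hr × 5.3 hr = 105.47 mL → 105.47 mL × 0.2536232 units/mL = 26.74964 units
Stage 2: 29.4 mL/hr × 4.1 hr = 120.54 mL → 120.54 mL × 0.2536232 units/mL = 30.57174 units
Stage 3: 21 mL/hr × 4.8 hr = 100.8 mL → 100.8 mL × 0.2536232 units/mL = 25.56522 units
Total = 26.74964 + 30.57174 + 25.56522 = 82.88659 units

82.9 units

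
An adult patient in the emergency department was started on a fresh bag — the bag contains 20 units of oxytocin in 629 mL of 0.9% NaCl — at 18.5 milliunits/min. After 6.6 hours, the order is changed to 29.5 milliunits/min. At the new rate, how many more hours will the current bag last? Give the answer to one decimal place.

7.2 hours

Initial rate:
18.5 milliunits/min × 60 min/hr = 1110 milliunits/hr
Concentration = 20 units ÷ 629 mL = 0.0317965 units/mL = 31.7965 milliunits/mL
Rate = 1110 milliunits/hr ÷ 31.7965 milliunits/mL = 34.9095 mL/hr
Volume infused so far = 34.9095 mL/hr × 6.6 hr = 230.4027 mL
Volume remaining = 629 − 230.4027 = 398.5973 mL
New rate:
29.5 milliunits/min × 60 min/hr = 1770 milliunits/hr
Rate = 1770 milliunits/hr ÷ 31.7965 milliunits/mL = 55.6665 mL/hr
Time remaining = 398.5973 mL ÷ 55.6665 mL/hr = 7.160452 hr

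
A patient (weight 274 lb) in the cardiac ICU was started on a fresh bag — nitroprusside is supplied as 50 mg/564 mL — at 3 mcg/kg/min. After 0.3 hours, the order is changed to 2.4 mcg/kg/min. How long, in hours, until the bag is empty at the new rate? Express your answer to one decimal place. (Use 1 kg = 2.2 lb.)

Initial rate:
Weight = 274 lb ÷ 2.2 lb/kg = 124.5455 kg
Dose = 3 mcg/kg/min × 124.5455 kg = 373.6364 mcg/min
373.6364 mcg/min × 60 min/hr = 22418.18 mcg/hr
Concentration = 50 mg ÷ 564 mL = 0.08865248 mg/mL = 88.65248 mcg/mL
Rate = 22418.18 mcg/hr ÷ 88.65248 mcg/mL = 252.8771 mL/hr
Volume infused so far = 252.8771 mL/hr × 0.3 hr = 75.86313 mL
Volume remaining = 564 − 75.86313 = 488.1369 mL
New rate:
Dose = 2.4 mcg/kg/min × 124.5455 kg = 298.9091 mcg/min
298.9091 mcg/min × 60 min/hr = 17934.55 mcg/hr
Rate = 17934.55 mcg/hr ÷ 88.65248 mcg/mL = 202.3017 mL/hr
Time remaining = 488.1369 mL ÷ 202.3017 mL/hr = 2.412916 hr

2.4 hours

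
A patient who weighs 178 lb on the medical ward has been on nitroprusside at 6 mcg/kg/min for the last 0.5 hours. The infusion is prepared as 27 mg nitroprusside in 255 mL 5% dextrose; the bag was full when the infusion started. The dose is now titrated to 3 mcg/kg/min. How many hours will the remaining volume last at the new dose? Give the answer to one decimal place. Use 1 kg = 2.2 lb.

Initial rate:
Weight = 178 lb ÷ 2.2 lb/kg = 80.90909 kg
Dose = 6 mcg/kg/min × 80.90909 kg = 485.4545 mcg/min
485.4545 mcg/min × 60 min/hr = 29127.27 mcg/hr
Concentration = 27 mg ÷ 255 mL = 0.1058824 mg/mL = 105.8824 mcg/mL
Rate = 29127.27 mcg/hr ÷ 105.8824 mcg/mL = 275.0909 mL/hr
Volume infused so far = 275.0909 mL/hr × 0.5 hr = 137.5455 mL
Volume remaining = 255 − 137.5455 = 117.4545 mL
New rate:
Dose = 3 mcg/kg/min × 80.90909 kg = 242.7273 mcg/min
242.7273 mcg/min × 60 min/hr = 14563.64 mcg/hr
Rate = 14563.64 mcg/hr ÷ 105.8824 mcg/mL = 137.5455 mL/hr
Time remaining = 117.4545 mL ÷ 137.5455 mL/hr = 0.8539326 hr

0.9 hours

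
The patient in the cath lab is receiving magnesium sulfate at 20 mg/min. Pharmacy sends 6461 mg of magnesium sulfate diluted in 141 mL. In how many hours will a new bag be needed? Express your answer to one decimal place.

20 mg/min × 60 min/hr = 1200 mg/hr
Concentration = 6461 mg ÷ 141 mL = 45.8227 mg/mL
Rate = 1200 mg/hr ÷ 45.8227 mg/mL = 26.1879 mL/hr
Duration = 141 mL ÷ 26.1879 mL/hr = 5.384167 hr

5.4 hours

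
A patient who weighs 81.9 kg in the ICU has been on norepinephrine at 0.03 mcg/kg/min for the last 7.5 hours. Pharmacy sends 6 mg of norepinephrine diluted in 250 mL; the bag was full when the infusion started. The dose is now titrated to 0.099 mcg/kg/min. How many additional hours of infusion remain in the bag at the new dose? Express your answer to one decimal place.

10.1 hours

Initial rate:
Dose = 0.03 mcg/kg/min × 81.9 kg = 2.457 mcg/min
2.457 mcg/min × 60 min/hr = 147.42 mcg/hr
Concentration = 6 mg ÷ 250 mL = 0.024 mg/mL = 24 mcg/mL
Rate = 147.42 mcg/hr ÷ 24 mcg/mL = 6.1425 mL/hr
Volume infused so far = 6.1425 mL/hr × 7.5 hr = 46.06875 mL
Volume remaining = 250 − 46.06875 = 203.9312 mL
New rate:
Dose = 0.099 mcg/kg/min × 81.9 kg = 8.1081 mcg/min
8.1081 mcg/min × 60 min/hr = 486.486 mcg/hr
Rate = 486.486 mcg/hr ÷ 24 mcg/mL = 20.27025 mL/hr
Time remaining = 203.9312 mL ÷ 20.27025 mL/hr = 10.06062 hr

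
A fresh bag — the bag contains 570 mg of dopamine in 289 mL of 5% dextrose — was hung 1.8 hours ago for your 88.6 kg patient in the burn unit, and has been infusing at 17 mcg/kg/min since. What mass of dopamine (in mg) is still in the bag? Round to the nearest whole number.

Dose = 17 mcg/kg/min × 88.6 kg = 1506.2 mcg/min
1506.2 mcg/min × 60 min/hr = 90372 mcg/hr
Concentration = 570 mg ÷ 289 mL = 1.972318 mg/mL = 1972.318 mcg/mL
Rate = 90372 mcg/hr ÷ 1972.318 mcg/mL = 45.82019 mL/hr
Volume infused = 45.82019 mL/hr × 1.8 hr = 82.47634 mL
Volume remaining = 289 − 82.47634 = 206.5237 mL
Drug remaining = 206.5237 mL × 1972.318 mcg/mL = 407330.4 mcg = 407.3304 mg

407 mg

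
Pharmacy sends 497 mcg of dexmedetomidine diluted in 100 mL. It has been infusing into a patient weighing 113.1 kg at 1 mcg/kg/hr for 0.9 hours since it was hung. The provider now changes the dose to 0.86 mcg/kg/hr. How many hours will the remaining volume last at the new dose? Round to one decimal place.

Initial rate:
Dose = 1 mcg/kg/hr × 113.1 kg = 113.1 mcg/hr
Concentration = 497 mcg ÷ 100 mL = 4.97 mcg/mL
Rate = 113.1 mcg/hr ÷ 4.97 mcg/mL = 22.75654 mL/hr
Volume infused so far = 22.75654 mL/hr × 0.9 hr = 20.48089 mL
Volume remaining = 100 − 20.48089 = 79.51911 mL
New rate:
Dose = 0.86 mcg/kg/hr × 113.1 kg = 97.266 mcg/hr
Rate = 97.266 mcg/hr ÷ 4.97 mcg/mL = 19.57062 mL/hr
Time remaining = 79.51911 mL ÷ 19.57062 mL/hr = 4.063188 hr

4.1 hours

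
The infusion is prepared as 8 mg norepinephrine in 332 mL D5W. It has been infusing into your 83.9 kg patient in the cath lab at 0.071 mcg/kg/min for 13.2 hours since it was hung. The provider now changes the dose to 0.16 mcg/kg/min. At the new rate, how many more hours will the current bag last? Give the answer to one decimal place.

4.1 hours

Initial rate:
Dose = 0.071 mcg/kg/min × 83.9 kg = 5.9569 mcg/min
5.9569 mcg/min × 60 min/hr = 357.414 mcg/hr
Concentration = 8 mg ÷ 332 mL = 0.02409639 mg/mL = 24.09639 mcg/mL
Rate = 357.414 mcg/hr ÷ 24.09639 mcg/mL = 14.83268 mL/hr
Volume infused so far = 14.83268 mL/hr × 13.2 hr = 195.7914 mL
Volume remaining = 332 − 195.7914 = 136.2086 mL
New rate:
Dose = 0.16 mcg/kg/min × 83.9 kg = 13.424 mcg/min
13.424 mcg/min × 60 min/hr = 805.44 mcg/hr
Rate = 805.44 mcg/hr ÷ 24.09639 mcg/mL = 33.42576 mL/hr
Time remaining = 136.2086 mL ÷ 33.42576 mL/hr = 4.074959 hr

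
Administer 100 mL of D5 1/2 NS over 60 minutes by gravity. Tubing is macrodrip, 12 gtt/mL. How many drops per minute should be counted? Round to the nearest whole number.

20 gtt/min

100 mL ÷ (60 min) = 1.666667 mL/min
1.666667 mL/min × 12 gtt/mL = 20 gtt/min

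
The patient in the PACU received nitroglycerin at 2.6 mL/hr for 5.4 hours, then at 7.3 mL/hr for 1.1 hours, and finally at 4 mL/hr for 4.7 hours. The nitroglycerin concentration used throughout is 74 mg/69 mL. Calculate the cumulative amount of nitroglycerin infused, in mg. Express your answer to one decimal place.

Concentration = 74 mg ÷ 69 mL = 1.072464 mg/mL
Stage 1: 2.6 mL/hr × 5.4 hr = 14.04 mL → 14.04 mL × 1.072464 mg/mL = 15.05739 mg
Stage 2: 7.3 mL/hr × 1.1 hr = 8.03 mL → 8.03 mL × 1.072464 mg/mL = 8.611884 mg
Stage 3: 4 mL/hr × 4.7 hr = 18.8 mL → 18.8 mL × 1.072464 mg/mL = 20.16232 mg
Total = 15.05739 + 8.611884 + 20.16232 = 43.83159 mg

43.8 mg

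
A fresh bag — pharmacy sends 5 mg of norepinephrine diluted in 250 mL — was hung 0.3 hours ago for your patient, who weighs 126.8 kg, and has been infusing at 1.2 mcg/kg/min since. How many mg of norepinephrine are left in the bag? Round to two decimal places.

Dose = 1.2 mcg/kg/min × 126.8 kg = 152.16 mcg/min
152.16 mcg/min × 60 min/hr = 9129.6 mcg/hr
Concentration = 5 mg ÷ 250 mL = 0.02 mg/mL = 20 mcg/mL
Rate = 9129.6 mcg/hr ÷ 20 mcg/mL = 456.48 mL/hr
Volume infused = 456.48 mL/hr × 0.3 hr = 136.944 mL
Volume remaining = 250 − 136.944 = 113.056 mL
Drug remaining = 113.056 mL × 20 mcg/mL = 2261.12 mcg = 2.26112 mg

2.26 mg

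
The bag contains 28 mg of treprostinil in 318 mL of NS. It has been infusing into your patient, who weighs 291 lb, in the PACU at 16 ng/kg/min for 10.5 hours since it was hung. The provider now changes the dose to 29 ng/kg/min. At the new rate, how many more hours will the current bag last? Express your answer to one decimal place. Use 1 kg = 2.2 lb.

Initial rate:
Weight = 291 lb ÷ 2.2 lb/kg = 132.2727 kg
Dose = 16 ng/kg/min × 132.2727 kg = 2116.364 ng/min
2116.364 ng/min × 60 min/hr = 126981.8 ng/hr
Concentration = 28 mg ÷ 318 mL = 0.08805031 mg/mL = 88050.31 ng/mL
Rate = 126981.8 ng/hr ÷ 88050.31 ng/mL = 1.442151 mL/hr
Volume infused so far = 1.442151 mL/hr × 10.5 hr = 15.14258 mL
Volume remaining = 318 − 15.14258 = 302.8574 mL
New rate:
Dose = 29 ng/kg/min × 132.2727 kg = 3835.909 ng/min
3835.909 ng/min × 60 min/hr = 230154.5 ng/hr
Rate = 230154.5 ng/hr ÷ 88050.31 ng/mL = 2.613898 mL/hr
Time remaining = 302.8574 mL ÷ 2.613898 mL/hr = 115.8643 hr

115.9 hours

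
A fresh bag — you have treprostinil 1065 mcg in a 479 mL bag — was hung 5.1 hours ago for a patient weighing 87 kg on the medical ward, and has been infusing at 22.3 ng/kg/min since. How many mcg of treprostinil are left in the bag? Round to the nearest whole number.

Dose = 22.3 ng/kg/min × 87 kg = 1940.1 ng/min
1940.1 ng/min × 60 min/hr = 116406 ng/hr
Concentration = 1065 mcg ÷ 479 mL = 2.223382 mcg/mL = 2223.382 ng/mL
Rate = 116406 ng/hr ÷ 2223.382 ng/mL = 52.35537 mL/hr
Volume infused = 52.35537 mL/hr × 5.1 hr = 267.0124 mL
Volume remaining = 479 − 267.0124 = 211.9876 mL
Drug remaining = 211.9876 mL × 2223.382 ng/mL = 471329.4 ng = 471.3294 mcg

471 mcg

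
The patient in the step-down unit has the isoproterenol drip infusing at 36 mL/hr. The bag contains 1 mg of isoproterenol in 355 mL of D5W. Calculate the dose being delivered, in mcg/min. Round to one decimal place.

1.7 mcg/min

Concentration = 1 mg ÷ 355 mL = 0.002816901 mg/mL = 2.816901 mcg/mL
Drug rate = 36 mL/hr × 2.816901 mcg/mL = 101.4085 mcg/hr
101.4085 mcg/hr ÷ 60 min/hr = 1.690141 mcg/min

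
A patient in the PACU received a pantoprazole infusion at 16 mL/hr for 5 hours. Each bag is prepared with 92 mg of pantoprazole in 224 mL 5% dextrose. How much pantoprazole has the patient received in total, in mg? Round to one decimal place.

Concentration = 92 mg ÷ 224 mL = 0.4107143 mg/mL
Drug rate = 16 mL/hr × 0.4107143 mg/mL = 6.571429 mg/hr
Total = 6.571429 mg/hr × 5 hr = 32.85714 mg

32.9 mg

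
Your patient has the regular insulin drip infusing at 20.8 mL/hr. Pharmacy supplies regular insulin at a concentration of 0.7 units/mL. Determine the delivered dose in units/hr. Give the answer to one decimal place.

14.6 units/hr

Drug rate = 20.8 mL/hr × 0.7 units/mL = 14.56 units/hr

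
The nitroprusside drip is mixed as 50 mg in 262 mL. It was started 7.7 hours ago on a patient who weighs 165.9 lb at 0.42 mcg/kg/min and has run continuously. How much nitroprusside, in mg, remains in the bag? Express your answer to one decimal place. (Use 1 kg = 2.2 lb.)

Weight = 165.9 lb ÷ 2.2 lb/kg = 75.40909 kg
Dose = 0.42 mcg/kg/min × 75.40909 kg = 31.67182 mcg/min
31.67182 mcg/min × 60 min/hr = 1900.309 mcg/hr
Concentration = 50 mg ÷ 262 mL = 0.1908397 mg/mL = 190.8397 mcg/mL
Rate = 1900.309 mcg/hr ÷ 190.8397 mcg/mL = 9.95762 mL/hr
Volume infused = 9.95762 mL/hr × 7.7 hr = 76.67367 mL
Volume remaining = 262 − 76.67367 = 185.3263 mL
Drug remaining = 185.3263 mL × 190.8397 mcg/mL = 35367.62 mcg = 35.36762 mg

35.4 mg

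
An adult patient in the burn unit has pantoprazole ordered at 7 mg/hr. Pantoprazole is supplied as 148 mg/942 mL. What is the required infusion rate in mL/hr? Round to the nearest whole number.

45 mL/hr

Concentration = 148 mg ÷ 942 mL = 0.1571125 mg/mL
Rate = 7 mg/hr ÷ 0.1571125 mg/mL = 44.55405 mL/hr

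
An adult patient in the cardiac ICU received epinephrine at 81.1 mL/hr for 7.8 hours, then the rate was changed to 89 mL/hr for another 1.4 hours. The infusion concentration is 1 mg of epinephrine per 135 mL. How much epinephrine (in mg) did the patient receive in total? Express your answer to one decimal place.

5.6 mg

Concentration = 1 mg ÷ 135 mL = 0.007407407 mg/mL
Stage 1: 81.1 mL/hr × 7.8 hr = 632.58 mL → 632.58 mL × 0.007407407 mg/mL = 4.685778 mg
Stage 2: 89 mL/hr × 1.4 hr = 124.6 mL → 124.6 mL × 0.007407407 mg/mL = 0.922963 mg
Total = 4.685778 + 0.922963 = 5.608741 mg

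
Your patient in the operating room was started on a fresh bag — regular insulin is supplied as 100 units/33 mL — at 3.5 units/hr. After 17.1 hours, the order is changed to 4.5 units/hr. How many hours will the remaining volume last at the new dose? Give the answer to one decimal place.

Initial rate:
Concentration = 100 units ÷ 33 mL = 3.030303 units/mL
Rate = 3.5 units/hr ÷ 3.030303 units/mL = 1.155 mL/hr
Volume infused so far = 1.155 mL/hr × 17.1 hr = 19.7505 mL
Volume remaining = 33 − 19.7505 = 13.2495 mL
New rate:
Rate = 4.5 units/hr ÷ 3.030303 units/mL = 1.485 mL/hr
Time remaining = 13.2495 mL ÷ 1.485 mL/hr = 8.922222 hr

8.9 hours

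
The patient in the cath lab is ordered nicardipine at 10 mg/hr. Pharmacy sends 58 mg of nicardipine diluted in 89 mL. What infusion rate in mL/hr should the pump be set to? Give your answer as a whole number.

15 mL/hr

Concentration = 58 mg ÷ 89 mL = 0.6516854 mg/mL
Rate = 10 mg/hr ÷ 0.6516854 mg/mL = 15.34483 mL/hr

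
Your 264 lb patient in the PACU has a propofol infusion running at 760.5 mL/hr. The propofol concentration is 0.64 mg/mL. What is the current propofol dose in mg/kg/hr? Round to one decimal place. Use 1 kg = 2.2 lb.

4.1 mg/kg/hr

Weight = 264 lb ÷ 2.2 lb/kg = 120 kg
Drug rate = 760.5 mL/hr × 0.64 mg/mL = 486.72 mg/hr
486.72 mg/hr ÷ 120 kg = 4.056 mg/kg/hr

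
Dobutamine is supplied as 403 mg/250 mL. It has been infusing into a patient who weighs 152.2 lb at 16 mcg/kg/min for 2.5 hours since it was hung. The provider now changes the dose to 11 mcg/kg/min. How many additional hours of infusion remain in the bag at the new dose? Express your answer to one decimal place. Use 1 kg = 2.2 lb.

Initial rate:
Weight = 152.2 lb ÷ 2.2 lb/kg = 69.18182 kg
Dose = 16 mcg/kg/min × 69.18182 kg = 1106.909 mcg/min
1106.909 mcg/min × 60 min/hr = 66414.55 mcg/hr
Concentration = 403 mg ÷ 250 mL = 1.612 mg/mL = 1612 mcg/mL
Rate = 66414.55 mcg/hr ÷ 1612 mcg/mL = 41.20009 mL/hr
Volume infused so far = 41.20009 mL/hr × 2.5 hr = 103.0002 mL
Volume remaining = 250 − 103.0002 = 146.9998 mL
New rate:
Dose = 11 mcg/kg/min × 69.18182 kg = 761 mcg/min
761 mcg/min × 60 min/hr = 45660 mcg/hr
Rate = 45660 mcg/hr ÷ 1612 mcg/mL = 28.32506 mL/hr
Time remaining = 146.9998 mL ÷ 28.32506 mL/hr = 5.189742 hr

5.2 hours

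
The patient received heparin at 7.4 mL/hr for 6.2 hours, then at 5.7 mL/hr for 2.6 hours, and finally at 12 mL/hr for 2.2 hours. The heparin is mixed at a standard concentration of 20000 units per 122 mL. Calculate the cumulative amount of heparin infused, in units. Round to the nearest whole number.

14279 units

Concentration = 20000 units ÷ 122 mL = 163.9344 units/mL
Stage 1: 7.4 mL/hr × 6.2 hr = 45.88 mL → 45.88 mL × 163.9344 units/mL = 7521.311 units
Stage 2: 5.7 mL/hr × 2.6 hr = 14.82 mL → 14.82 mL × 163.9344 units/mL = 2429.508 units
Stage 3: 12 mL/hr × 2.2 hr = 26.4 mL → 26.4 mL × 163.9344 units/mL = 4327.869 units
Total = 7521.311 + 2429.508 + 4327.869 = 14278.69 units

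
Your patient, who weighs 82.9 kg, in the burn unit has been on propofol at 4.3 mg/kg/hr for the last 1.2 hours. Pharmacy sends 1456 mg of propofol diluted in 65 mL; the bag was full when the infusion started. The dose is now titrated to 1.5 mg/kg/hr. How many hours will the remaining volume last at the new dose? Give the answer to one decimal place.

Initial rate:
Dose = 4.3 mg/kg/hr × 82.9 kg = 356.47 mg/hr
Concentration = 1456 mg ÷ 65 mL = 22.4 mg/mL
Rate = 356.47 mg/hr ÷ 22.4 mg/mL = 15.91384 mL/hr
Volume infused so far = 15.91384 mL/hr × 1.2 hr = 19.09661 mL
Volume remaining = 65 − 19.09661 = 45.90339 mL
New rate:
Dose = 1.5 mg/kg/hr × 82.9 kg = 124.35 mg/hr
Rate = 124.35 mg/hr ÷ 22.4 mg/mL = 5.551339 mL/hr
Time remaining = 45.90339 mL ÷ 5.551339 mL/hr = 8.268886 hr

8.3 hours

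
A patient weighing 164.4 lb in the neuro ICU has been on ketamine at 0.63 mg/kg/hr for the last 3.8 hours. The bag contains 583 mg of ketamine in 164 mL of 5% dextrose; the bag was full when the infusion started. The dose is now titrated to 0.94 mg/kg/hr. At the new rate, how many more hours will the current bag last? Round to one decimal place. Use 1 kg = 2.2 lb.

Initial rate:
Weight = 164.4 lb ÷ 2.2 lb/kg = 74.72727 kg
Dose = 0.63 mg/kg/hr × 74.72727 kg = 47.07818 mg/hr
Concentration = 583 mg ÷ 164 mL = 3.554878 mg/mL
Rate = 47.07818 mg/hr ÷ 3.554878 mg/mL = 13.24326 mL/hr
Volume infused so far = 13.24326 mL/hr × 3.8 hr = 50.3244 mL
Volume remaining = 164 − 50.3244 = 113.6756 mL
New rate:
Dose = 0.94 mg/kg/hr × 74.72727 kg = 70.24364 mg/hr
Rate = 70.24364 mg/hr ÷ 3.554878 mg/mL = 19.75979 mL/hr
Time remaining = 113.6756 mL ÷ 19.75979 mL/hr = 5.752876 hr

5.8 hours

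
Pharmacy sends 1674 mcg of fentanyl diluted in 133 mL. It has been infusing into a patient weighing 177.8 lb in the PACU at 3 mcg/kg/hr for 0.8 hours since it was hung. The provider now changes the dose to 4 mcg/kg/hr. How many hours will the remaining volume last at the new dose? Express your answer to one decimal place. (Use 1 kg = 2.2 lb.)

4.6 hours

Initial rate:
Weight = 177.8 lb ÷ 2.2 lb/kg = 80.81818 kg
Dose = 3 mcg/kg/hr × 80.81818 kg = 242.4545 mcg/hr
Concentration = 1674 mcg ÷ 133 mL = 12.58647 mcg/mL
Rate = 242.4545 mcg/hr ÷ 12.58647 mcg/mL = 19.26312 mL/hr
Volume infused so far = 19.26312 mL/hr × 0.8 hr = 15.41049 mL
Volume remaining = 133 − 15.41049 = 117.5895 mL
New rate:
Dose = 4 mcg/kg/hr × 80.81818 kg = 323.2727 mcg/hr
Rate = 323.2727 mcg/hr ÷ 12.58647 mcg/mL = 25.68415 mL/hr
Time remaining = 117.5895 mL ÷ 25.68415 mL/hr = 4.57829 hr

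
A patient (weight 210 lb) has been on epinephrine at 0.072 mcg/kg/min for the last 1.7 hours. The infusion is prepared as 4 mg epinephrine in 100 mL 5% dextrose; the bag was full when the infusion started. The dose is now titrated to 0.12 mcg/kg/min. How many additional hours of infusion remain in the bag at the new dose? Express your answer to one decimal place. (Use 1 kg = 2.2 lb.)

4.8 hours

Initial rate:
Weight = 210 lb ÷ 2.2 lb/kg = 95.45455 kg
Dose = 0.072 mcg/kg/min × 95.45455 kg = 6.872727 mcg/min
6.872727 mcg/min × 60 min/hr = 412.3636 mcg/hr
Concentration = 4 mg ÷ 100 mL = 0.04 mg/mL = 40 mcg/mL
Rate = 412.3636 mcg/hr ÷ 40 mcg/mL = 10.30909 mL/hr
Volume infused so far = 10.30909 mL/hr × 1.7 hr = 17.52545 mL
Volume remaining = 100 − 17.52545 = 82.47455 mL
New rate:
Dose = 0.12 mcg/kg/min × 95.45455 kg = 11.45455 mcg/min
11.45455 mcg/min × 60 min/hr = 687.2727 mcg/hr
Rate = 687.2727 mcg/hr ÷ 40 mcg/mL = 17.18182 mL/hr
Time remaining = 82.47455 mL ÷ 17.18182 mL/hr = 4.800106 hr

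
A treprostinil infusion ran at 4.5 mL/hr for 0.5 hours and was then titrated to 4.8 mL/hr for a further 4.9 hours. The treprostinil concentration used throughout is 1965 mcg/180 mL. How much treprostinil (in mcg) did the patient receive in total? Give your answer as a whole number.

Concentration = 1965 mcg ÷ 180 mL = 10.91667 mcg/mL
Stage 1: 4.5 mL/hr × 0.5 hr = 2.25 mL → 2.25 mL × 10.91667 mcg/mL = 24.5625 mcg
Stage 2: 4.8 mL/hr × 4.9 hr = 23.52 mL → 23.52 mL × 10.91667 mcg/mL = 256.76 mcg
Total = 24.5625 + 256.76 = 281.3225 mcg

281 mcg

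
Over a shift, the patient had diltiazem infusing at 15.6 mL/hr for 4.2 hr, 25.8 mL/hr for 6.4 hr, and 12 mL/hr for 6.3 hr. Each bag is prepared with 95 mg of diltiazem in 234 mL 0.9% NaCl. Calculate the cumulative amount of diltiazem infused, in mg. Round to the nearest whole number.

124 mg

Concentration = 95 mg ÷ 234 mL = 0.4059829 mg/mL
Stage 1: 15.6 mL/hr × 4.2 hr = 65.52 mL → 65.52 mL × 0.4059829 mg/mL = 26.6 mg
Stage 2: 25.8 mL/hr × 6.4 hr = 165.12 mL → 165.12 mL × 0.4059829 mg/mL = 67.0359 mg
Stage 3: 12 mL/hr × 6.3 hr = 75.6 mL → 75.6 mL × 0.4059829 mg/mL = 30.69231 mg
Total = 26.6 + 67.0359 + 30.69231 = 124.3282 mg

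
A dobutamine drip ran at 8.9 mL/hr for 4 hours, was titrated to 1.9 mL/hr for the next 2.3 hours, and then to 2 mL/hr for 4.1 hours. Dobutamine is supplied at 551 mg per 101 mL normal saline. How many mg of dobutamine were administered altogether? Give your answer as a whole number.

Concentration = 551 mg ÷ 101 mL = 5.455446 mg/mL
Stage 1: 8.9 mL/hr × 4 hr = 35.6 mL → 35.6 mL × 5.455446 mg/mL = 194.2139 mg
Stage 2: 1.9 mL/hr × 2.3 hr = 4.37 mL → 4.37 mL × 5.455446 mg/mL = 23.8403 mg
Stage 3: 2 mL/hr × 4.1 hr = 8.2 mL → 8.2 mL × 5.455446 mg/mL = 44.73465 mg
Total = 194.2139 + 23.8403 + 44.73465 = 262.7888 mg

263 mg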